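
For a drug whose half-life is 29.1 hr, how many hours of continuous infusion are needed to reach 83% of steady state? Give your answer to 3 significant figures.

k = ln 2 / 29.1 = 0.02382 hr⁻¹
f = 1 − e^(−kt)  ⇒  t = −ln(1 − f) / k
t = −ln(1 − 0.83) / 0.02382 = 1.772 / 0.02382 ≈ 74.4 hours

74.4 hours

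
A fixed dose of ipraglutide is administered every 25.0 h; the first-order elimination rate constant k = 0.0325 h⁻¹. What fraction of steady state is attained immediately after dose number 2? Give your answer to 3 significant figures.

f_n = 1 − e^(−nkτ) = 1 − e^(−2 × 0.03250 × 25.0) = 1 − e^(−1.625) = 1 − 0.1969 ≈ 0.803

0.803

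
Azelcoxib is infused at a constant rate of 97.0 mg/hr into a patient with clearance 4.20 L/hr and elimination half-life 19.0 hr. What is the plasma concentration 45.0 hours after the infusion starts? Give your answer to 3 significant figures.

18.6 mg/L

Css = rate / CL = 97.0 / 4.20 = 23.10 mg/L
k = ln 2 / 19.0 = 0.03648 hr⁻¹
C(t) = Css (1 − e^(−kt)) = 23.10 × (1 − e^(−1.642)) = 23.10 × 0.8063 ≈ 18.6 mg/L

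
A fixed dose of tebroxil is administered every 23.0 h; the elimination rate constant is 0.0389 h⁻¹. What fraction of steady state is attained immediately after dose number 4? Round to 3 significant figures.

0.972

f_n = 1 − e^(−nkτ) = 1 − e^(−4 × 0.03890 × 23.0) = 1 − e^(−3.579) = 1 − 0.02791 ≈ 0.972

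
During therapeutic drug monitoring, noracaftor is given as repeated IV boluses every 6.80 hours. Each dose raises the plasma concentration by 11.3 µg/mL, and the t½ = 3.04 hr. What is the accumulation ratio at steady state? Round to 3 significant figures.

1.27

k = ln 2 / 3.04 = 0.2280 hr⁻¹
Fraction remaining after one interval: e^(−kτ) = e^(−0.2280 × 6.80) = 0.2122
R = 1 / (1 − 0.2122) = 1 / 0.7878 ≈ 1.27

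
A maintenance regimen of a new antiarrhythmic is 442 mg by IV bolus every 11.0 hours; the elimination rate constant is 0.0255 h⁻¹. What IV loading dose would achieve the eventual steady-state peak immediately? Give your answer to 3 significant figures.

1810 mg

Accumulation ratio R = 1 / (1 − e^(−kτ)) = 1 / (1 − e^(−0.02550×11.0)) = 1 / (1 − 0.7554) = 4.088
Loading dose = maintenance dose × R = 442 × 4.088 ≈ 1810 mg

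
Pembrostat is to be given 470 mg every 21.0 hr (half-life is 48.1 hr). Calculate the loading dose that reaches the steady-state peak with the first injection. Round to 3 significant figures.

k = ln 2 / 48.1 = 0.01441 hr⁻¹
Accumulation ratio R = 1 / (1 − e^(−kτ)) = 1 / (1 − e^(−0.01441×21.0)) = 1 / (1 − 0.7389) = 3.830
Loading dose = maintenance dose × R = 470 × 3.830 ≈ 1800 mg

1800 mg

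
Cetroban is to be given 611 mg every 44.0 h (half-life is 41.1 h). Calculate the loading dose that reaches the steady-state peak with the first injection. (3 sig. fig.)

1170 mg

k = ln 2 / 41.1 = 0.01686 h⁻¹
Accumulation ratio R = 1 / (1 − e^(−kτ)) = 1 / (1 − e^(−0.01686×44.0)) = 1 / (1 − 0.4761) = 1.909
Loading dose = maintenance dose × R = 611 × 1.909 ≈ 1170 mg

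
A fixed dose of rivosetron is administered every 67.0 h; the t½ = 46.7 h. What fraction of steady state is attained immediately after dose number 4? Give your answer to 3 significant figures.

0.981

k = ln 2 / 46.7 = 0.01484 h⁻¹
f_n = 1 − e^(−nkτ) = 1 − e^(−4 × 0.01484 × 67.0) = 1 − e^(−3.978) = 1 − 0.01873 ≈ 0.981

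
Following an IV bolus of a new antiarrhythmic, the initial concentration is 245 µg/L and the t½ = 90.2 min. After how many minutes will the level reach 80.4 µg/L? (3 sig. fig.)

145 minutes

k = ln 2 / 90.2 = 0.007685 min⁻¹
C(t) = C₀ e^(−kt)  ⇒  t = ln(C₀/C) / k
t = ln(245/80.4) / 0.007685 = 1.114 / 0.007685 ≈ 145 minutes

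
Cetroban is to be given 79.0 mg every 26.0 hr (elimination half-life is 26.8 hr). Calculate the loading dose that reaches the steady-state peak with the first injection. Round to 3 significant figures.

161 mg

k = ln 2 / 26.8 = 0.02586 hr⁻¹
Accumulation ratio R = 1 / (1 − e^(−kτ)) = 1 / (1 − e^(−0.02586×26.0)) = 1 / (1 − 0.5105) = 2.043
Loading dose = maintenance dose × R = 79.0 × 2.043 ≈ 161 mg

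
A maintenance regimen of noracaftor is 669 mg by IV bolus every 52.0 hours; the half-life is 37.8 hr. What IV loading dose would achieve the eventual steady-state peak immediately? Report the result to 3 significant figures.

1090 mg

k = ln 2 / 37.8 = 0.01834 hr⁻¹
Accumulation ratio R = 1 / (1 − e^(−kτ)) = 1 / (1 − e^(−0.01834×52.0)) = 1 / (1 − 0.3854) = 1.627
Loading dose = maintenance dose × R = 669 × 1.627 ≈ 1090 mg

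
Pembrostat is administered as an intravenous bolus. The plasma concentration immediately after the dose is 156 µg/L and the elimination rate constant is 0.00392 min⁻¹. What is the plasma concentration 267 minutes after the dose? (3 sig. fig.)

54.8 µg/L

C(t) = C₀ e^(−kt) = 156 × e^(−0.003920 × 267) = 156 × e^(−1.047) = 156 × 0.3511 ≈ 54.8 µg/L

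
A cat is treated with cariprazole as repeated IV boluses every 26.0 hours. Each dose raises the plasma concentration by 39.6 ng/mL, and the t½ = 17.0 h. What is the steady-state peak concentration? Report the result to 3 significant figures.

60.6 ng/mL

k = ln 2 / 17.0 = 0.04077 h⁻¹
Fraction remaining after one interval: e^(−kτ) = e^(−0.04077 × 26.0) = 0.3464
R = 1 / (1 − 0.3464) = 1.530
Css,max = 39.6 × 1.530 ≈ 60.6 ng/mL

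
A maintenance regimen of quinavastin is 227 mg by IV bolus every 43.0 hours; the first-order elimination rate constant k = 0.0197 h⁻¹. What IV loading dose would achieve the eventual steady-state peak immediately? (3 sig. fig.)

Accumulation ratio R = 1 / (1 − e^(−kτ)) = 1 / (1 − e^(−0.01970×43.0)) = 1 / (1 − 0.4287) = 1.750
Loading dose = maintenance dose × R = 227 × 1.750 ≈ 397 mg

397 mg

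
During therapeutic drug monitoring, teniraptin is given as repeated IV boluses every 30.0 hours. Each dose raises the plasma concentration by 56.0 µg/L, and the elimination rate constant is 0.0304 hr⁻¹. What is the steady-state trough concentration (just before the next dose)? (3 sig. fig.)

37.6 µg/L

Fraction remaining after one interval: e^(−kτ) = e^(−0.03040 × 30.0) = 0.4017
R = 1 / (1 − 0.4017) = 1.671
Css,max = 56.0 × 1.671 = 93.60 µg/L
Css,min = Css,max × e^(−kτ) = 93.60 × 0.4017 ≈ 37.6 µg/L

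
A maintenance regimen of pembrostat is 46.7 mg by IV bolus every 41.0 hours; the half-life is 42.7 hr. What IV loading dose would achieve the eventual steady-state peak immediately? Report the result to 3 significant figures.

k = ln 2 / 42.7 = 0.01623 hr⁻¹
Accumulation ratio R = 1 / (1 − e^(−kτ)) = 1 / (1 − e^(−0.01623×41.0)) = 1 / (1 − 0.5140) = 2.058
Loading dose = maintenance dose × R = 46.7 × 2.058 ≈ 96.1 mg

96.1 mg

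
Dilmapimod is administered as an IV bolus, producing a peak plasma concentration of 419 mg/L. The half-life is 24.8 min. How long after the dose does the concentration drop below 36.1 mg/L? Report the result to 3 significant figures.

87.7 minutes

k = ln 2 / 24.8 = 0.02795 min⁻¹
C(t) = C₀ e^(−kt)  ⇒  t = ln(C₀/C) / k
t = ln(419/36.1) / 0.02795 = 2.452 / 0.02795 ≈ 87.7 minutes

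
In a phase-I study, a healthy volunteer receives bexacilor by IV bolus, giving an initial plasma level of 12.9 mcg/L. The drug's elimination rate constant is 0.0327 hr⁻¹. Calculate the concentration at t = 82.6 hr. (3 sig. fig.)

C(t) = C₀ e^(−kt) = 12.9 × e^(−0.03270 × 82.6) = 12.9 × e^(−2.701) = 12.9 × 0.06714 ≈ 0.866 mcg/L

0.866 mcg/L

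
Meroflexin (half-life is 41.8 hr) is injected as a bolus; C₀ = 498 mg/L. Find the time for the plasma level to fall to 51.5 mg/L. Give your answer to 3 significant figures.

137 hours

k = ln 2 / 41.8 = 0.01658 hr⁻¹
C(t) = C₀ e^(−kt)  ⇒  t = ln(C₀/C) / k
t = ln(498/51.5) / 0.01658 = 2.269 / 0.01658 ≈ 137 hours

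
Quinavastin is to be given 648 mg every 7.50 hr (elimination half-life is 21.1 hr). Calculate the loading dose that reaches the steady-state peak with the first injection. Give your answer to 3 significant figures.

2970 mg

k = ln 2 / 21.1 = 0.03285 hr⁻¹
Accumulation ratio R = 1 / (1 − e^(−kτ)) = 1 / (1 − e^(−0.03285×7.50)) = 1 / (1 − 0.7816) = 4.579
Loading dose = maintenance dose × R = 648 × 4.579 ≈ 2970 mg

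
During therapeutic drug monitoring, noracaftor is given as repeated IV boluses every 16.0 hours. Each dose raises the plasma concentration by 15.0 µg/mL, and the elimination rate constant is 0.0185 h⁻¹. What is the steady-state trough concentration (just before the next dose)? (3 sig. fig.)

Fraction remaining after one interval: e^(−kτ) = e^(−0.01850 × 16.0) = 0.7438
R = 1 / (1 − 0.7438) = 3.903
Css,max = 15.0 × 3.903 = 58.55 µg/mL
Css,min = Css,max × e^(−kτ) = 58.55 × 0.7438 ≈ 43.5 µg/mL

43.5 µg/mL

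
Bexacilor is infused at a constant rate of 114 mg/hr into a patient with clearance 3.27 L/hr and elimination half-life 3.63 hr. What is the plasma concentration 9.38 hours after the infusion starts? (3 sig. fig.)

29.0 µg/mL

Css = rate / CL = 114 / 3.27 = 34.86 µg/mL
k = ln 2 / 3.63 = 0.1909 hr⁻¹
C(t) = Css (1 − e^(−kt)) = 34.86 × (1 − e^(−1.791)) = 34.86 × 0.8332 ≈ 29.0 µg/mL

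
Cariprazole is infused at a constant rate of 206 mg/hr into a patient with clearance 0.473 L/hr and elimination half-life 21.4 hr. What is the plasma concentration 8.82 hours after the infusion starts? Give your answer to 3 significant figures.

108 mg/L

Css = rate / CL = 206 / 0.473 = 435.5 mg/L
k = ln 2 / 21.4 = 0.03239 hr⁻¹
C(t) = Css (1 − e^(−kt)) = 435.5 × (1 − e^(−0.2857)) = 435.5 × 0.2485 ≈ 108 mg/L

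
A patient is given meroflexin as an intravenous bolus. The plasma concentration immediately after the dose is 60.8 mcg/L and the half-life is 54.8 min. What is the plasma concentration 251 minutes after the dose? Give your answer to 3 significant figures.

k = ln 2 / 54.8 = 0.01265 min⁻¹
C(t) = C₀ e^(−kt) = 60.8 × e^(−0.01265 × 251) = 60.8 × e^(−3.175) = 60.8 × 0.04180 ≈ 2.54 mcg/L

2.54 mcg/L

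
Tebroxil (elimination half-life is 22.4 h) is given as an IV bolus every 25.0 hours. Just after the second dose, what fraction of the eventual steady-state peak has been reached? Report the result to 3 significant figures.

0.787

k = ln 2 / 22.4 = 0.03094 h⁻¹
f_n = 1 − e^(−nkτ) = 1 − e^(−2 × 0.03094 × 25.0) = 1 − e^(−1.547) = 1 − 0.2128 ≈ 0.787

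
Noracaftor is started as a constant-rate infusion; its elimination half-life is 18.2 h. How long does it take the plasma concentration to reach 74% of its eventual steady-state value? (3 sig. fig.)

35.4 hours

k = ln 2 / 18.2 = 0.03809 h⁻¹
f = 1 − e^(−kt)  ⇒  t = −ln(1 − f) / k
t = −ln(1 − 0.74) / 0.03809 = 1.347 / 0.03809 ≈ 35.4 hours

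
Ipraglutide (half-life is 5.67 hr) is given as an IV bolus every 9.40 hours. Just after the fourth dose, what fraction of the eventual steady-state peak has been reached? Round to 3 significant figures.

0.990

k = ln 2 / 5.67 = 0.1222 hr⁻¹
f_n = 1 − e^(−nkτ) = 1 − e^(−4 × 0.1222 × 9.40) = 1 − e^(−4.597) = 1 − 0.01009 ≈ 0.990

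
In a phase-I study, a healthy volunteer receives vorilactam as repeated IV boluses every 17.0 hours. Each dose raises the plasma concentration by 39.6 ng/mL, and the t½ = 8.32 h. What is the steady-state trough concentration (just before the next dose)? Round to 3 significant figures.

12.7 ng/mL

k = ln 2 / 8.32 = 0.08331 h⁻¹
Fraction remaining after one interval: e^(−kτ) = e^(−0.08331 × 17.0) = 0.2426
R = 1 / (1 − 0.2426) = 1.320
Css,max = 39.6 × 1.320 = 52.29 ng/mL
Css,min = Css,max × e^(−kτ) = 52.29 × 0.2426 ≈ 12.7 ng/mL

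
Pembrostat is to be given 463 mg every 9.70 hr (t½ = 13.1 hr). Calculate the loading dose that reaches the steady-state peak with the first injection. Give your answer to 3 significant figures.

1150 mg

k = ln 2 / 13.1 = 0.05291 hr⁻¹
Accumulation ratio R = 1 / (1 − e^(−kτ)) = 1 / (1 − e^(−0.05291×9.70)) = 1 / (1 − 0.5985) = 2.491
Loading dose = maintenance dose × R = 463 × 2.491 ≈ 1150 mg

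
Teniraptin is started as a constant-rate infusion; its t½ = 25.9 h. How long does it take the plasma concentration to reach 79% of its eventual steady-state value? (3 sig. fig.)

58.3 hours

k = ln 2 / 25.9 = 0.02676 h⁻¹
f = 1 − e^(−kt)  ⇒  t = −ln(1 − f) / k
t = −ln(1 − 0.79) / 0.02676 = 1.561 / 0.02676 ≈ 58.3 hours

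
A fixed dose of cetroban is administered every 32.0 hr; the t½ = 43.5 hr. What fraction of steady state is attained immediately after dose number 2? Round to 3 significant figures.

k = ln 2 / 43.5 = 0.01593 hr⁻¹
f_n = 1 − e^(−nkτ) = 1 − e^(−2 × 0.01593 × 32.0) = 1 − e^(−1.020) = 1 − 0.3607 ≈ 0.639

0.639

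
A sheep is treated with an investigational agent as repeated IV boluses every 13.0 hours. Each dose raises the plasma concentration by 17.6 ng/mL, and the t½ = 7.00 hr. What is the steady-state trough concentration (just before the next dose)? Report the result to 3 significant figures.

6.71 ng/mL

k = ln 2 / 7.00 = 0.09902 hr⁻¹
Fraction remaining after one interval: e^(−kτ) = e^(−0.09902 × 13.0) = 0.2760
R = 1 / (1 − 0.2760) = 1.381
Css,max = 17.6 × 1.381 = 24.31 ng/mL
Css,min = Css,max × e^(−kτ) = 24.31 × 0.2760 ≈ 6.71 ng/mL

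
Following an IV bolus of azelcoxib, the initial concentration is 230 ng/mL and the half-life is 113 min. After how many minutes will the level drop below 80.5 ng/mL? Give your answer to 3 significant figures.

171 minutes

k = ln 2 / 113 = 0.006134 min⁻¹
C(t) = C₀ e^(−kt)  ⇒  t = ln(C₀/C) / k
t = ln(230/80.5) / 0.006134 = 1.050 / 0.006134 ≈ 171 minutes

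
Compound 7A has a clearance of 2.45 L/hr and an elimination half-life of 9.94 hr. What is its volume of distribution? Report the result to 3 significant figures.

35.1 L

k = ln 2 / t½ = ln 2 / 9.94 = 0.06973 hr⁻¹
V = CL / k = 2.45 / 0.06973 ≈ 35.1 L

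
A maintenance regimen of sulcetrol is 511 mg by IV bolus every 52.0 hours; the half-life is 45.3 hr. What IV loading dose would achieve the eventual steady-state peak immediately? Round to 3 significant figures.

k = ln 2 / 45.3 = 0.01530 hr⁻¹
Accumulation ratio R = 1 / (1 − e^(−kτ)) = 1 / (1 − e^(−0.01530×52.0)) = 1 / (1 − 0.4513) = 1.822
Loading dose = maintenance dose × R = 511 × 1.822 ≈ 931 mg

931 mg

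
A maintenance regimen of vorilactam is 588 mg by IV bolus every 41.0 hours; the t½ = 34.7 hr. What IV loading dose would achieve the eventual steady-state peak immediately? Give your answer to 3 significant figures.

1050 mg

k = ln 2 / 34.7 = 0.01998 hr⁻¹
Accumulation ratio R = 1 / (1 − e^(−kτ)) = 1 / (1 − e^(−0.01998×41.0)) = 1 / (1 − 0.4409) = 1.789
Loading dose = maintenance dose × R = 588 × 1.789 ≈ 1050 mg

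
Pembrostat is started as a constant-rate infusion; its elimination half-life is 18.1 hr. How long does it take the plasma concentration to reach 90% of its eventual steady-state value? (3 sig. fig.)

k = ln 2 / 18.1 = 0.03830 hr⁻¹
f = 1 − e^(−kt)  ⇒  t = −ln(1 − f) / k
t = −ln(1 − 0.9) / 0.03830 = 2.303 / 0.03830 ≈ 60.1 hours

60.1 hours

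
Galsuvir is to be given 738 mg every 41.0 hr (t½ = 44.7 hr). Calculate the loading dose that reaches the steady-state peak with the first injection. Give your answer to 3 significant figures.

k = ln 2 / 44.7 = 0.01551 hr⁻¹
Accumulation ratio R = 1 / (1 − e^(−kτ)) = 1 / (1 − e^(−0.01551×41.0)) = 1 / (1 − 0.5295) = 2.126
Loading dose = maintenance dose × R = 738 × 2.126 ≈ 1570 mg

1570 mg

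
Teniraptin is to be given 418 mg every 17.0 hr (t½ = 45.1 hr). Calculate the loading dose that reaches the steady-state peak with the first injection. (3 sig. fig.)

1820 mg

k = ln 2 / 45.1 = 0.01537 hr⁻¹
Accumulation ratio R = 1 / (1 − e^(−kτ)) = 1 / (1 − e^(−0.01537×17.0)) = 1 / (1 − 0.7701) = 4.349
Loading dose = maintenance dose × R = 418 × 4.349 ≈ 1820 mg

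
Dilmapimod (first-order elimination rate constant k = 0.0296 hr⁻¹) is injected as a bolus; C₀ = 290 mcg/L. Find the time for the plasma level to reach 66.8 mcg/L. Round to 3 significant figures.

C(t) = C₀ e^(−kt)  ⇒  t = ln(C₀/C) / k
t = ln(290/66.8) / 0.02960 = 1.468 / 0.02960 ≈ 49.6 hours

49.6 hours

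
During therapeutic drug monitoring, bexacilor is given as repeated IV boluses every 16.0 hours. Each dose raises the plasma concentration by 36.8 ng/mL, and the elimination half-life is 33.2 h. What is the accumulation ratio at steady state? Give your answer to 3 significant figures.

3.52

k = ln 2 / 33.2 = 0.02088 h⁻¹
Fraction remaining after one interval: e^(−kτ) = e^(−0.02088 × 16.0) = 0.7160
R = 1 / (1 − 0.7160) = 1 / 0.2840 ≈ 3.52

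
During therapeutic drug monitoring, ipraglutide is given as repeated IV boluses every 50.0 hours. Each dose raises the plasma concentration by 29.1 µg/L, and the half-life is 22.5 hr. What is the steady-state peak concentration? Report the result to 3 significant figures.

k = ln 2 / 22.5 = 0.03081 hr⁻¹
Fraction remaining after one interval: e^(−kτ) = e^(−0.03081 × 50.0) = 0.2143
R = 1 / (1 − 0.2143) = 1.273
Css,max = 29.1 × 1.273 ≈ 37.0 µg/L

37.0 µg/L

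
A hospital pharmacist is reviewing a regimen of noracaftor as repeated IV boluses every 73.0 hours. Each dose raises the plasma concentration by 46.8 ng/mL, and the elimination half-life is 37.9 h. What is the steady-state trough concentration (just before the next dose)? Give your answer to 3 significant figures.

k = ln 2 / 37.9 = 0.01829 h⁻¹
Fraction remaining after one interval: e^(−kτ) = e^(−0.01829 × 73.0) = 0.2631
R = 1 / (1 − 0.2631) = 1.357
Css,max = 46.8 × 1.357 = 63.51 ng/mL
Css,min = Css,max × e^(−kτ) = 63.51 × 0.2631 ≈ 16.7 ng/mL

16.7 ng/mL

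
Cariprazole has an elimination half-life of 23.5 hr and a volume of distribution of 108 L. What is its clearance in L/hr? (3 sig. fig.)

k = ln 2 / t½ = ln 2 / 23.5 = 0.02950 hr⁻¹
CL = k · V = 0.02950 × 108 ≈ 3.19 L/hr

3.19 L/hr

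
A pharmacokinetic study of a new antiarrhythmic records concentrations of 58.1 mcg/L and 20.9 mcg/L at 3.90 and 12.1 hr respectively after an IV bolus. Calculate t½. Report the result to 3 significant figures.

5.56 hours

k = ln(C₁/C₂) / (t₂ − t₁) = ln(58.1/20.9) / (12.1 − 3.90)
  = 1.022 / 8.200 = 0.1247 hr⁻¹
t½ = ln 2 / k = ln 2 / 0.1247 ≈ 5.56 hours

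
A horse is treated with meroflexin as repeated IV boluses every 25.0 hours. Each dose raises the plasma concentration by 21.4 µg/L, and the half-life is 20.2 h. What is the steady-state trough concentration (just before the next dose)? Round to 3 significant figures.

k = ln 2 / 20.2 = 0.03431 h⁻¹
Fraction remaining after one interval: e^(−kτ) = e^(−0.03431 × 25.0) = 0.4241
R = 1 / (1 − 0.4241) = 1.736
Css,max = 21.4 × 1.736 = 37.16 µg/L
Css,min = Css,max × e^(−kτ) = 37.16 × 0.4241 ≈ 15.8 µg/L

15.8 µg/L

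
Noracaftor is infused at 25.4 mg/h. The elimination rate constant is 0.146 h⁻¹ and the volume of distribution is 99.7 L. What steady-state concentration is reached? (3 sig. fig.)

CL = k · V = 0.146 × 99.7 = 14.56 L/h
Css = rate / CL = 25.4 / 14.56 ≈ 1.74 µg/mL

1.74 µg/mL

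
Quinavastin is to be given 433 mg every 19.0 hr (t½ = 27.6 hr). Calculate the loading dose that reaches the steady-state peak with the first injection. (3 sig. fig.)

k = ln 2 / 27.6 = 0.02511 hr⁻¹
Accumulation ratio R = 1 / (1 − e^(−kτ)) = 1 / (1 − e^(−0.02511×19.0)) = 1 / (1 − 0.6205) = 2.635
Loading dose = maintenance dose × R = 433 × 2.635 ≈ 1140 mg

1140 mg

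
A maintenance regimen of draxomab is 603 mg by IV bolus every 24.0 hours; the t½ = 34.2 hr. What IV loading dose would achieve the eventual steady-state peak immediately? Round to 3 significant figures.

1570 mg

k = ln 2 / 34.2 = 0.02027 hr⁻¹
Accumulation ratio R = 1 / (1 − e^(−kτ)) = 1 / (1 − e^(−0.02027×24.0)) = 1 / (1 − 0.6148) = 2.596
Loading dose = maintenance dose × R = 603 × 2.596 ≈ 1570 mg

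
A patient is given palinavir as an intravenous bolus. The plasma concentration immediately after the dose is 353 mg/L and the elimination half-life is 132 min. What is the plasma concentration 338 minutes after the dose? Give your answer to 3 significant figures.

k = ln 2 / 132 = 0.005251 min⁻¹
C(t) = C₀ e^(−kt) = 353 × e^(−0.005251 × 338) = 353 × e^(−1.775) = 353 × 0.1695 ≈ 59.8 mg/L

59.8 mg/L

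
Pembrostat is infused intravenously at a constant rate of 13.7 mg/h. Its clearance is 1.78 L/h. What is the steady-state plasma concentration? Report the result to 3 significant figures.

Css = infusion rate / CL = 13.7 / 1.78 ≈ 7.70 mg/L

7.70 mg/L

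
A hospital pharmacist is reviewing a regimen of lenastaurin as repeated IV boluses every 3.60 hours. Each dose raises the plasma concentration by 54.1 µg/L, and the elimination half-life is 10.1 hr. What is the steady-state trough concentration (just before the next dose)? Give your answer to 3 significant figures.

k = ln 2 / 10.1 = 0.06863 hr⁻¹
Fraction remaining after one interval: e^(−kτ) = e^(−0.06863 × 3.60) = 0.7811
R = 1 / (1 − 0.7811) = 4.568
Css,max = 54.1 × 4.568 = 247.1 µg/L
Css,min = Css,max × e^(−kτ) = 247.1 × 0.7811 ≈ 193 µg/L

193 µg/L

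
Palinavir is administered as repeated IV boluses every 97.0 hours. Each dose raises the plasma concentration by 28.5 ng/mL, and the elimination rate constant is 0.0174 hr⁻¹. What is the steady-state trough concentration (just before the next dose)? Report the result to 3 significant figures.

Fraction remaining after one interval: e^(−kτ) = e^(−0.01740 × 97.0) = 0.1849
R = 1 / (1 − 0.1849) = 1.227
Css,max = 28.5 × 1.227 = 34.97 ng/mL
Css,min = Css,max × e^(−kτ) = 34.97 × 0.1849 ≈ 6.47 ng/mL

6.47 ng/mL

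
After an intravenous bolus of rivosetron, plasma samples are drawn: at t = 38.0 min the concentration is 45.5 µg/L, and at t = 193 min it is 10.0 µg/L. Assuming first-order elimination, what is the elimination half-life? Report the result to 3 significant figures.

k = ln(C₁/C₂) / (t₂ − t₁) = ln(45.5/10.0) / (193 − 38.0)
  = 1.515 / 155.0 = 0.009775 min⁻¹
t½ = ln 2 / k = ln 2 / 0.009775 ≈ 70.9 minutes

70.9 minutes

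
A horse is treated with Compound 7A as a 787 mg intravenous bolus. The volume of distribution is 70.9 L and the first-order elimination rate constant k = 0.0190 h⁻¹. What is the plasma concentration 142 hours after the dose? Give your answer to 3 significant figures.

C₀ = dose / V = 787 / 70.9 = 11.10 µg/mL
C(t) = C₀ e^(−kt) = 11.10 × e^(−0.01900 × 142) = 11.10 × e^(−2.698) = 11.10 × 0.06734 ≈ 0.747 µg/mL

0.747 µg/mL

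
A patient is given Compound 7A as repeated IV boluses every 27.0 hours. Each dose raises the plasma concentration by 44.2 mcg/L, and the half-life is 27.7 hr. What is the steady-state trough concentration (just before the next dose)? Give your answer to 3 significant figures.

45.8 mcg/L

k = ln 2 / 27.7 = 0.02502 hr⁻¹
Fraction remaining after one interval: e^(−kτ) = e^(−0.02502 × 27.0) = 0.5088
R = 1 / (1 − 0.5088) = 2.036
Css,max = 44.2 × 2.036 = 89.99 mcg/L
Css,min = Css,max × e^(−kτ) = 89.99 × 0.5088 ≈ 45.8 mcg/L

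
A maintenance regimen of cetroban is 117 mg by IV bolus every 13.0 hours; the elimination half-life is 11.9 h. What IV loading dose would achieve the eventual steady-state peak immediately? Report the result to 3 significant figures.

k = ln 2 / 11.9 = 0.05825 h⁻¹
Accumulation ratio R = 1 / (1 − e^(−kτ)) = 1 / (1 − e^(−0.05825×13.0)) = 1 / (1 − 0.4690) = 1.883
Loading dose = maintenance dose × R = 117 × 1.883 ≈ 220 mg

220 mg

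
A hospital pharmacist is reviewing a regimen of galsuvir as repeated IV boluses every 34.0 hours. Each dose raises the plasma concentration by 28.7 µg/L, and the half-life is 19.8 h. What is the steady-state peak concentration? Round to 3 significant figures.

k = ln 2 / 19.8 = 0.03501 h⁻¹
Fraction remaining after one interval: e^(−kτ) = e^(−0.03501 × 34.0) = 0.3041
R = 1 / (1 − 0.3041) = 1.437
Css,max = 28.7 × 1.437 ≈ 41.2 µg/L

41.2 µg/L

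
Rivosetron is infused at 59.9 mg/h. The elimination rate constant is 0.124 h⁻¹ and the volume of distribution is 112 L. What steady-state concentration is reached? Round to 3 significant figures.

4.31 mg/L

CL = k · V = 0.124 × 112 = 13.89 L/h
Css = rate / CL = 59.9 / 13.89 ≈ 4.31 mg/L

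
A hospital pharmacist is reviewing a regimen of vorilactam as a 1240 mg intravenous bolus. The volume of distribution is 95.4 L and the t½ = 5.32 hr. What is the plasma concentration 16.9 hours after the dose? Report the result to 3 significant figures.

C₀ = dose / V = 1240 / 95.4 = 13.00 µg/mL
k = ln 2 / 5.32 = 0.1303 hr⁻¹
C(t) = C₀ e^(−kt) = 13.00 × e^(−0.1303 × 16.9) = 13.00 × e^(−2.202) = 13.00 × 0.1106 ≈ 1.44 µg/mL

1.44 µg/mL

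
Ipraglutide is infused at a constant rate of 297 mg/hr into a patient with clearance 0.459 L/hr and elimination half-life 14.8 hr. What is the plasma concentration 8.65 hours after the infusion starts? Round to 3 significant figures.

Css = rate / CL = 297 / 0.459 = 647.1 mg/L
k = ln 2 / 14.8 = 0.04683 hr⁻¹
C(t) = Css (1 − e^(−kt)) = 647.1 × (1 − e^(−0.4051)) = 647.1 × 0.3331 ≈ 216 mg/L

216 mg/L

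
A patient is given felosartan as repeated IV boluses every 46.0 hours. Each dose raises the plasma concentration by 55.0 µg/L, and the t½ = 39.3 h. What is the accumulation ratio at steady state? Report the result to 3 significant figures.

1.80

k = ln 2 / 39.3 = 0.01764 h⁻¹
Fraction remaining after one interval: e^(−kτ) = e^(−0.01764 × 46.0) = 0.4443
R = 1 / (1 − 0.4443) = 1 / 0.5557 ≈ 1.80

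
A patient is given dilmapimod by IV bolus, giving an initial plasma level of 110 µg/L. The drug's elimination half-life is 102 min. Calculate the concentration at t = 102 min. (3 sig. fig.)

55.0 µg/L

k = ln 2 / 102 = 0.006796 min⁻¹
102 min is 1.000 half-lives, so C = 110 × (1/2)^1.000 = 110 × 0.5000 ≈ 55.0 µg/L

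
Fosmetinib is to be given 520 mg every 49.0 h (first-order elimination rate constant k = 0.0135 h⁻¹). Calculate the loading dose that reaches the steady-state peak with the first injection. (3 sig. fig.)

Accumulation ratio R = 1 / (1 − e^(−kτ)) = 1 / (1 − e^(−0.01350×49.0)) = 1 / (1 − 0.5161) = 2.066
Loading dose = maintenance dose × R = 520 × 2.066 ≈ 1070 mg

1070 mg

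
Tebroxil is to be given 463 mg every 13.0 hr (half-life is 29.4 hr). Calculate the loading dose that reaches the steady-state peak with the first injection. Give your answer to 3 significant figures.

k = ln 2 / 29.4 = 0.02358 hr⁻¹
Accumulation ratio R = 1 / (1 − e^(−kτ)) = 1 / (1 − e^(−0.02358×13.0)) = 1 / (1 − 0.7360) = 3.788
Loading dose = maintenance dose × R = 463 × 3.788 ≈ 1750 mg

1750 mg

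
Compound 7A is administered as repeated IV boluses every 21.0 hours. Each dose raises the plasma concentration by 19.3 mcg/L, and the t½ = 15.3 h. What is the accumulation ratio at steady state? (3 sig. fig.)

k = ln 2 / 15.3 = 0.04530 h⁻¹
Fraction remaining after one interval: e^(−kτ) = e^(−0.04530 × 21.0) = 0.3862
R = 1 / (1 − 0.3862) = 1 / 0.6138 ≈ 1.63

1.63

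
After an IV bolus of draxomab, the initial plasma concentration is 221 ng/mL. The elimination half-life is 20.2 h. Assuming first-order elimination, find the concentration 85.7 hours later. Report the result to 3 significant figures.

11.7 ng/mL

k = ln 2 / 20.2 = 0.03431 h⁻¹
85.7 h is 4.243 half-lives, so C = 221 × (1/2)^4.243 = 221 × 0.05283 ≈ 11.7 ng/mL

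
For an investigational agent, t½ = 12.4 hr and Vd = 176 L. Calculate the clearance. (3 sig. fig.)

k = ln 2 / t½ = ln 2 / 12.4 = 0.05590 hr⁻¹
CL = k · V = 0.05590 × 176 ≈ 9.84 L/hr

9.84 L/hr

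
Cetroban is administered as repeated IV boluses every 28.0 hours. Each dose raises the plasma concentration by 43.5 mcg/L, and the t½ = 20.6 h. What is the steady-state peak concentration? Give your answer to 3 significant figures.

71.3 mcg/L

k = ln 2 / 20.6 = 0.03365 h⁻¹
Fraction remaining after one interval: e^(−kτ) = e^(−0.03365 × 28.0) = 0.3898
R = 1 / (1 − 0.3898) = 1.639
Css,max = 43.5 × 1.639 ≈ 71.3 mcg/L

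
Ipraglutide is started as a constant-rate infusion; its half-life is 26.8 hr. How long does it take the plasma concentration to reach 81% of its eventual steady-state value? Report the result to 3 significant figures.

k = ln 2 / 26.8 = 0.02586 hr⁻¹
f = 1 − e^(−kt)  ⇒  t = −ln(1 − f) / k
t = −ln(1 − 0.81) / 0.02586 = 1.661 / 0.02586 ≈ 64.2 hours

64.2 hours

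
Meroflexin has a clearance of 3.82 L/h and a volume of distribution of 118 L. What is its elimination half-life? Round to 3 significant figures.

k = CL / V = 3.82 / 118 = 0.03237 h⁻¹
t½ = ln 2 / k = ln 2 / 0.03237 ≈ 21.4 hours

21.4 hours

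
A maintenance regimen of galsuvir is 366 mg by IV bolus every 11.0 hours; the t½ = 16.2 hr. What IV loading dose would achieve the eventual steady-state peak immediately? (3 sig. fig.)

975 mg

k = ln 2 / 16.2 = 0.04279 hr⁻¹
Accumulation ratio R = 1 / (1 − e^(−kτ)) = 1 / (1 − e^(−0.04279×11.0)) = 1 / (1 − 0.6246) = 2.664
Loading dose = maintenance dose × R = 366 × 2.664 ≈ 975 mg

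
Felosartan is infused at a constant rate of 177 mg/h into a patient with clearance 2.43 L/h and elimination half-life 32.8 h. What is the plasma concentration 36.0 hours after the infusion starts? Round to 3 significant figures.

Css = rate / CL = 177 / 2.43 = 72.84 mg/L
k = ln 2 / 32.8 = 0.02113 h⁻¹
C(t) = Css (1 − e^(−kt)) = 72.84 × (1 − e^(−0.7608)) = 72.84 × 0.5327 ≈ 38.8 mg/L

38.8 mg/L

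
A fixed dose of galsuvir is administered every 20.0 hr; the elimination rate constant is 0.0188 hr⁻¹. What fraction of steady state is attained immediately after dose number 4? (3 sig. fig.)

0.778

f_n = 1 − e^(−nkτ) = 1 − e^(−4 × 0.01880 × 20.0) = 1 − e^(−1.504) = 1 − 0.2222 ≈ 0.778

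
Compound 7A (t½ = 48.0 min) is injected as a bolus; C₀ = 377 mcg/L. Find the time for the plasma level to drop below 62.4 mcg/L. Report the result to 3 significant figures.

125 minutes

k = ln 2 / 48.0 = 0.01444 min⁻¹
C(t) = C₀ e^(−kt)  ⇒  t = ln(C₀/C) / k
t = ln(377/62.4) / 0.01444 = 1.799 / 0.01444 ≈ 125 minutes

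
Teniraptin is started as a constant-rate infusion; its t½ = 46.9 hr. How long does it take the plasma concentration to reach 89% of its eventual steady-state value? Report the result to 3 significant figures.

149 hours

k = ln 2 / 46.9 = 0.01478 hr⁻¹
f = 1 − e^(−kt)  ⇒  t = −ln(1 − f) / k
t = −ln(1 − 0.89) / 0.01478 = 2.207 / 0.01478 ≈ 149 hours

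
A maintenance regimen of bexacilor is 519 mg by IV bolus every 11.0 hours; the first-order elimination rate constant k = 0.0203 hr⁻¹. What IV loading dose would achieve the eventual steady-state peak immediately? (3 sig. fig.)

Accumulation ratio R = 1 / (1 − e^(−kτ)) = 1 / (1 − e^(−0.02030×11.0)) = 1 / (1 − 0.7999) = 4.997
Loading dose = maintenance dose × R = 519 × 4.997 ≈ 2590 mg

2590 mg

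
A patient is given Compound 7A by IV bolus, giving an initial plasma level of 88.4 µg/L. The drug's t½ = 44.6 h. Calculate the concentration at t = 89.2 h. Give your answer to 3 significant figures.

22.1 µg/L

k = ln 2 / 44.6 = 0.01554 h⁻¹
C(t) = C₀ e^(−kt) = 88.4 × e^(−0.01554 × 89.2) = 88.4 × e^(−1.386) = 88.4 × 0.2500 ≈ 22.1 µg/L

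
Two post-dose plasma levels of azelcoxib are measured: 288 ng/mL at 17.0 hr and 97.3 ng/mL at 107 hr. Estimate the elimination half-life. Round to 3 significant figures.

57.5 hours

k = ln(C₁/C₂) / (t₂ − t₁) = ln(288/97.3) / (107 − 17.0)
  = 1.085 / 90.00 = 0.01206 hr⁻¹
t½ = ln 2 / k = ln 2 / 0.01206 ≈ 57.5 hours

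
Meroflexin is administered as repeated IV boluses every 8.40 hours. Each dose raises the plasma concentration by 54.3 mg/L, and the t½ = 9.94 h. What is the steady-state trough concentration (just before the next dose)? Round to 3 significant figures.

k = ln 2 / 9.94 = 0.06973 h⁻¹
Fraction remaining after one interval: e^(−kτ) = e^(−0.06973 × 8.40) = 0.5567
R = 1 / (1 − 0.5567) = 2.256
Css,max = 54.3 × 2.256 = 122.5 mg/L
Css,min = Css,max × e^(−kτ) = 122.5 × 0.5567 ≈ 68.2 mg/L

68.2 mg/L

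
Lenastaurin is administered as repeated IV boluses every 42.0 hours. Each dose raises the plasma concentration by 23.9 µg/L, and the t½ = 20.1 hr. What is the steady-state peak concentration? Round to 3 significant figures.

k = ln 2 / 20.1 = 0.03448 hr⁻¹
Fraction remaining after one interval: e^(−kτ) = e^(−0.03448 × 42.0) = 0.2350
R = 1 / (1 − 0.2350) = 1.307
Css,max = 23.9 × 1.307 ≈ 31.2 µg/L

31.2 µg/L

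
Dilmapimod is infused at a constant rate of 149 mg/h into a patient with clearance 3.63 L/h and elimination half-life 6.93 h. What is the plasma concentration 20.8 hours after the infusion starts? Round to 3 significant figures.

35.9 mg/L

Css = rate / CL = 149 / 3.63 = 41.05 mg/L
k = ln 2 / 6.93 = 0.1000 h⁻¹
C(t) = Css (1 − e^(−kt)) = 41.05 × (1 − e^(−2.080)) = 41.05 × 0.8751 ≈ 35.9 mg/L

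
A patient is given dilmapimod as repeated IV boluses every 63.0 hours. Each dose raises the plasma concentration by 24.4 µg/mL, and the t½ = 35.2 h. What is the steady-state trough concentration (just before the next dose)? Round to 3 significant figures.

k = ln 2 / 35.2 = 0.01969 h⁻¹
Fraction remaining after one interval: e^(−kτ) = e^(−0.01969 × 63.0) = 0.2892
R = 1 / (1 − 0.2892) = 1.407
Css,max = 24.4 × 1.407 = 34.33 µg/mL
Css,min = Css,max × e^(−kτ) = 34.33 × 0.2892 ≈ 9.93 µg/mL

9.93 µg/mL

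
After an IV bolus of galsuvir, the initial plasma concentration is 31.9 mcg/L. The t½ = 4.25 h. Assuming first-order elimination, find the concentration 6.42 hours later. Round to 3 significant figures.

k = ln 2 / 4.25 = 0.1631 h⁻¹
6.42 h is 1.511 half-lives, so C = 31.9 × (1/2)^1.511 = 31.9 × 0.3510 ≈ 11.2 mcg/L

11.2 mcg/L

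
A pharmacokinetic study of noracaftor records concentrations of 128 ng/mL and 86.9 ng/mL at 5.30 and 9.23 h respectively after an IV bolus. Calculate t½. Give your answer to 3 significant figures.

7.03 hours

k = ln(C₁/C₂) / (t₂ − t₁) = ln(128/86.9) / (9.23 − 5.30)
  = 0.3873 / 3.930 = 0.09854 h⁻¹
t½ = ln 2 / k = ln 2 / 0.09854 ≈ 7.03 hours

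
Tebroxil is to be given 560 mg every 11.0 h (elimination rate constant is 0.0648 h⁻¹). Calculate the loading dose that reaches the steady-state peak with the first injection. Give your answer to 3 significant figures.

1100 mg

Accumulation ratio R = 1 / (1 − e^(−kτ)) = 1 / (1 − e^(−0.06480×11.0)) = 1 / (1 − 0.4903) = 1.962
Loading dose = maintenance dose × R = 560 × 1.962 ≈ 1100 mg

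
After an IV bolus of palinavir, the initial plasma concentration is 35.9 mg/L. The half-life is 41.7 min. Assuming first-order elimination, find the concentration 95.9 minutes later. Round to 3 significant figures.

k = ln 2 / 41.7 = 0.01662 min⁻¹
C(t) = C₀ e^(−kt) = 35.9 × e^(−0.01662 × 95.9) = 35.9 × e^(−1.594) = 35.9 × 0.2031 ≈ 7.29 mg/L

7.29 mg/L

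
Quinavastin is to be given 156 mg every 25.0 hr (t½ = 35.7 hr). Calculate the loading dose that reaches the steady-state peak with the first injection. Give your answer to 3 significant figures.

406 mg

k = ln 2 / 35.7 = 0.01942 hr⁻¹
Accumulation ratio R = 1 / (1 − e^(−kτ)) = 1 / (1 − e^(−0.01942×25.0)) = 1 / (1 − 0.6155) = 2.600
Loading dose = maintenance dose × R = 156 × 2.600 ≈ 406 mg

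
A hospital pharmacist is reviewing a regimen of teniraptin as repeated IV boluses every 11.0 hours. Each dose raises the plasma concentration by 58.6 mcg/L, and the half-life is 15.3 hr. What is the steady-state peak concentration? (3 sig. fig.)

149 mcg/L

k = ln 2 / 15.3 = 0.04530 hr⁻¹
Fraction remaining after one interval: e^(−kτ) = e^(−0.04530 × 11.0) = 0.6075
R = 1 / (1 − 0.6075) = 2.548
Css,max = 58.6 × 2.548 ≈ 149 mcg/L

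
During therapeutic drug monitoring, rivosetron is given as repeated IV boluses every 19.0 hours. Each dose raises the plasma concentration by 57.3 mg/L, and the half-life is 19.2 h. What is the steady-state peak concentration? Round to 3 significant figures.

k = ln 2 / 19.2 = 0.03610 h⁻¹
Fraction remaining after one interval: e^(−kτ) = e^(−0.03610 × 19.0) = 0.5036
R = 1 / (1 − 0.5036) = 2.015
Css,max = 57.3 × 2.015 ≈ 115 mg/L

115 mg/L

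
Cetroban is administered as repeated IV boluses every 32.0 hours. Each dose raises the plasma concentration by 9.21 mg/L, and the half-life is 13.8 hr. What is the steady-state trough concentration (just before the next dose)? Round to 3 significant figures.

k = ln 2 / 13.8 = 0.05023 hr⁻¹
Fraction remaining after one interval: e^(−kτ) = e^(−0.05023 × 32.0) = 0.2004
R = 1 / (1 − 0.2004) = 1.251
Css,max = 9.21 × 1.251 = 11.52 mg/L
Css,min = Css,max × e^(−kτ) = 11.52 × 0.2004 ≈ 2.31 mg/L

2.31 mg/L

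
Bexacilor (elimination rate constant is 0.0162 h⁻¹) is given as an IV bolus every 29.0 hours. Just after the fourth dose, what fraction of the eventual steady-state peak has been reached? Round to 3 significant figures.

f_n = 1 − e^(−nkτ) = 1 − e^(−4 × 0.01620 × 29.0) = 1 − e^(−1.879) = 1 − 0.1527 ≈ 0.847

0.847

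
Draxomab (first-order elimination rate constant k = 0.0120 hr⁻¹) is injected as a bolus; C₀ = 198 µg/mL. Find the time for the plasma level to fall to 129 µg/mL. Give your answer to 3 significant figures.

C(t) = C₀ e^(−kt)  ⇒  t = ln(C₀/C) / k
t = ln(198/129) / 0.01200 = 0.4285 / 0.01200 ≈ 35.7 hours

35.7 hours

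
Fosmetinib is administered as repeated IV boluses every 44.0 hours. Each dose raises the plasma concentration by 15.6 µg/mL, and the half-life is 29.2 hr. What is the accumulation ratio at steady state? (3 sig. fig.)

1.54

k = ln 2 / 29.2 = 0.02374 hr⁻¹
Fraction remaining after one interval: e^(−kτ) = e^(−0.02374 × 44.0) = 0.3519
R = 1 / (1 − 0.3519) = 1 / 0.6481 ≈ 1.54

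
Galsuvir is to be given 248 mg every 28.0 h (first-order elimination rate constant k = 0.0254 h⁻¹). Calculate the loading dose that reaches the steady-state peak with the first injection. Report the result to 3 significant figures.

487 mg

Accumulation ratio R = 1 / (1 − e^(−kτ)) = 1 / (1 − e^(−0.02540×28.0)) = 1 / (1 − 0.4911) = 1.965
Loading dose = maintenance dose × R = 248 × 1.965 ≈ 487 mg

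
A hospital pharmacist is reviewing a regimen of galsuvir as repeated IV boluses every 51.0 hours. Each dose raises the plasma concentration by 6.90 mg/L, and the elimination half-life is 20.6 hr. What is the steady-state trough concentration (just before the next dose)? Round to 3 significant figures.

1.51 mg/L

k = ln 2 / 20.6 = 0.03365 hr⁻¹
Fraction remaining after one interval: e^(−kτ) = e^(−0.03365 × 51.0) = 0.1798
R = 1 / (1 − 0.1798) = 1.219
Css,max = 6.90 × 1.219 = 8.412 mg/L
Css,min = Css,max × e^(−kτ) = 8.412 × 0.1798 ≈ 1.51 mg/L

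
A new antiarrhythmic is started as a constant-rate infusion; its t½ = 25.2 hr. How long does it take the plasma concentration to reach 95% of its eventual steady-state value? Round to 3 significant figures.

109 hours

k = ln 2 / 25.2 = 0.02751 hr⁻¹
f = 1 − e^(−kt)  ⇒  t = −ln(1 − f) / k
t = −ln(1 − 0.95) / 0.02751 = 2.996 / 0.02751 ≈ 109 hours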